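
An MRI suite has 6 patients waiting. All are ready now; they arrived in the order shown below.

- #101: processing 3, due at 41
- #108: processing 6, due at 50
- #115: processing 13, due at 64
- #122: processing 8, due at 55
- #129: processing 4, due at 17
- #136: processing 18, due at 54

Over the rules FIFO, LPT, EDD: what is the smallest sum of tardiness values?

FIFO (arrival order): #101 #108 #115 #122 #129 #136.
#101: 0→3, due 41, tardiness 0
#108: 3→9, due 50, tardiness 0
#115: 9→22, due 64, tardiness 0
#122: 22→30, due 55, tardiness 0
#129: 30→34, due 17, tardiness 17
#136: 34→52, due 54, tardiness 0
Sum = 0+0+0+0+17+0 = 17.
LPT (decreasing processing time): #136 #115 #122 #108 #129 #101.
#136: 0→18, due 54, tardiness 0
#115: 18→31, due 64, tardiness 0
#122: 31→39, due 55, tardiness 0
#108: 39→45, due 50, tardiness 0
#129: 45→49, due 17, tardiness 32
#101: 49→52, due 41, tardiness 11
Sum = 0+0+0+0+32+11 = 43.
EDD (increasing due date): #129 #101 #108 #136 #122 #115.
#129: 0→4, due 17, tardiness 0
#101: 4→7, due 41, tardiness 0
#108: 7→13, due 50, tardiness 0
#136: 13→31, due 54, tardiness 0
#122: 31→39, due 55, tardiness 0
#115: 39→52, due 64, tardiness 0
Sum = 0+0+0+0+0+0 = 0.
FIFO 17, LPT 43, EDD 0 → minimum 0.

0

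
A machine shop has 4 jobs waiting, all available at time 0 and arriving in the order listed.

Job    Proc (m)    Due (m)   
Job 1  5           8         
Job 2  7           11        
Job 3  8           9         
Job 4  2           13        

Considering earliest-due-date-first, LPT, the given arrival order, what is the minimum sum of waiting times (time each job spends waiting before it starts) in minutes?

37

EDD (increasing due date): Job 1 Job 3 Job 2 Job 4.
Job 1: waits 0, runs 0→5
Job 3: waits 5, runs 5→13
Job 2: waits 13, runs 13→20
Job 4: waits 20, runs 20→22
Sum = 0+5+13+20 = 38.
LPT (decreasing processing time): Job 3 Job 2 Job 1 Job 4.
Job 3: waits 0, runs 0→8
Job 2: waits 8, runs 8→15
Job 1: waits 15, runs 15→20
Job 4: waits 20, runs 20→22
Sum = 0+8+15+20 = 43.
FIFO (arrival order): Job 1 Job 2 Job 3 Job 4.
Job 1: waits 0, runs 0→5
Job 2: waits 5, runs 5→12
Job 3: waits 12, runs 12→20
Job 4: waits 20, runs 20→22
Sum = 0+5+12+20 = 37.
EDD 38, LPT 43, FIFO 37 → minimum 37.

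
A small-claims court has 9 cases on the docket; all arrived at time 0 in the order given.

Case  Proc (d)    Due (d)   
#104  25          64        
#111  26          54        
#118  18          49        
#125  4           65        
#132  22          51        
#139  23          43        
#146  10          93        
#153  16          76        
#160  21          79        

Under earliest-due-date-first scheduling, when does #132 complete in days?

63

EDD (increasing due date): #139 #118 #132 #111 #104 #125 #153 #160 #146.
#139: 0→23
#118: 23→41
#132: 41→63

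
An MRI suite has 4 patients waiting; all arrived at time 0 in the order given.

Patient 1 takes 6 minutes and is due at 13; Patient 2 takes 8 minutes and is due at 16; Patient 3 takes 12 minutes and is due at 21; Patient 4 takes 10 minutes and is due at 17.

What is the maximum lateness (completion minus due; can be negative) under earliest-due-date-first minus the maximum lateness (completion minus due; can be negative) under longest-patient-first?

-8

EDD (increasing due date): Patient 1 Patient 2 Patient 4 Patient 3.
Patient 1: 0→6, due 13, lateness -7
Patient 2: 6→14, due 16, lateness -2
Patient 4: 14→24, due 17, lateness 7
Patient 3: 24→36, due 21, lateness 15
Maximum = 15.
LPT (decreasing processing time): Patient 3 Patient 4 Patient 2 Patient 1.
Patient 3: 0→12, due 21, lateness -9
Patient 4: 12→22, due 17, lateness 5
Patient 2: 22→30, due 16, lateness 14
Patient 1: 30→36, due 13, lateness 23
Maximum = 23.
Difference = 15 − 23 = -8.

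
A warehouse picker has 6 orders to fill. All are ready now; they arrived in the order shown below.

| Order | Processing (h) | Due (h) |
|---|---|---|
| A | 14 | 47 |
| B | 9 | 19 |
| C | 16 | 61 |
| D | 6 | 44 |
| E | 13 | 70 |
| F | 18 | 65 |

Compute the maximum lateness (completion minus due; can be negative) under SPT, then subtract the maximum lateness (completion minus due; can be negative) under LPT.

SPT (increasing processing time): D B E A C F.
D: 0→6, due 44, lateness -38
B: 6→15, due 19, lateness -4
E: 15→28, due 70, lateness -42
A: 28→42, due 47, lateness -5
C: 42→58, due 61, lateness -3
F: 58→76, due 65, lateness 11
Maximum = 11.
LPT (decreasing processing time): F C A E B D.
F: 0→18, due 65, lateness -47
C: 18→34, due 61, lateness -27
A: 34→48, due 47, lateness 1
E: 48→61, due 70, lateness -9
B: 61→70, due 19, lateness 51
D: 70→76, due 44, lateness 32
Maximum = 51.
Difference = 11 − 51 = -40.

-40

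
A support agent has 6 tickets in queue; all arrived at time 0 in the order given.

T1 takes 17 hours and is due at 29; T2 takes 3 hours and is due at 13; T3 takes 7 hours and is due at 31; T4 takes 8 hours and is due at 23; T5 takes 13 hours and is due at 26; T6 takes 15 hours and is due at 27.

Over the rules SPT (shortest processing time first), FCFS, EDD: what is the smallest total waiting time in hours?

SPT (increasing processing time): T2 T3 T4 T5 T6 T1.
T2: waits 0, runs 0→3
T3: waits 3, runs 3→10
T4: waits 10, runs 10→18
T5: waits 18, runs 18→31
T6: waits 31, runs 31→46
T1: waits 46, runs 46→63
Sum = 0+3+10+18+31+46 = 108.
FIFO (arrival order): T1 T2 T3 T4 T5 T6.
T1: waits 0, runs 0→17
T2: waits 17, runs 17→20
T3: waits 20, runs 20→27
T4: waits 27, runs 27→35
T5: waits 35, runs 35→48
T6: waits 48, runs 48→63
Sum = 0+17+20+27+35+48 = 147.
EDD (increasing due date): T2 T4 T5 T6 T1 T3.
T2: waits 0, runs 0→3
T4: waits 3, runs 3→11
T5: waits 11, runs 11→24
T6: waits 24, runs 24→39
T1: waits 39, runs 39→56
T3: waits 56, runs 56→63
Sum = 0+3+11+24+39+56 = 133.
SPT 108, FIFO 147, EDD 133 → minimum 108.

108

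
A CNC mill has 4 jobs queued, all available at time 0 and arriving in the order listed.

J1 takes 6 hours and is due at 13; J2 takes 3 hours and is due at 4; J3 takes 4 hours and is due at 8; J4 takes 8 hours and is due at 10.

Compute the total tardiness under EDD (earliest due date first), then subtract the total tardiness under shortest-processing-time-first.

2

EDD (increasing due date): J2 J3 J4 J1.
J2: 0→3, due 4, tardiness 0
J3: 3→7, due 8, tardiness 0
J4: 7→15, due 10, tardiness 5
J1: 15→21, due 13, tardiness 8
Sum = 0+0+5+8 = 13.
SPT (increasing processing time): J2 J3 J1 J4.
J2: 0→3, due 4, tardiness 0
J3: 3→7, due 8, tardiness 0
J1: 7→13, due 13, tardiness 0
J4: 13→21, due 10, tardiness 11
Sum = 0+0+0+11 = 11.
Difference = 13 − 11 = 2.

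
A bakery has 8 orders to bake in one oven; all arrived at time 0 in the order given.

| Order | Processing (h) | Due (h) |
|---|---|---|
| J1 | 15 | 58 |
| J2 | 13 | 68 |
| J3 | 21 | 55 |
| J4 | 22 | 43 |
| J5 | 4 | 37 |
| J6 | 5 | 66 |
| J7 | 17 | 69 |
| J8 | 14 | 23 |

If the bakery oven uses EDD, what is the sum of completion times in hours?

EDD (increasing due date): J8 J5 J4 J3 J1 J6 J2 J7.
J8: 0→14
J5: 14→18
J4: 18→40
J3: 40→61
J1: 61→76
J6: 76→81
J2: 81→94
J7: 94→111
Sum = 14+18+40+61+76+81+94+111 = 495.

495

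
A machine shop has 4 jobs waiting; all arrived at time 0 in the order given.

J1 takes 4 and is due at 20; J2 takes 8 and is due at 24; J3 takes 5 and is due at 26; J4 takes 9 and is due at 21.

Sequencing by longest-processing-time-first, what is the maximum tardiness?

6

LPT (decreasing processing time): J4 J2 J3 J1.
J4: 0→9, due 21, tardiness 0
J2: 9→17, due 24, tardiness 0
J3: 17→22, due 26, tardiness 0
J1: 22→26, due 20, tardiness 6
Maximum = 6.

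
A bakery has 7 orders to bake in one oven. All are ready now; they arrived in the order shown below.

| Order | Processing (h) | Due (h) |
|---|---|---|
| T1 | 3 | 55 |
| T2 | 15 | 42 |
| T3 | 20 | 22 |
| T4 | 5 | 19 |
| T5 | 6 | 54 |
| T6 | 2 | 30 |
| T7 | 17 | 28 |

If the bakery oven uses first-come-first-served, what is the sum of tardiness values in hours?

101

FIFO (arrival order): T1 T2 T3 T4 T5 T6 T7.
T1: 0→3, due 55, tardiness 0
T2: 3→18, due 42, tardiness 0
T3: 18→38, due 22, tardiness 16
T4: 38→43, due 19, tardiness 24
T5: 43→49, due 54, tardiness 0
T6: 49→51, due 30, tardiness 21
T7: 51→68, due 28, tardiness 40
Sum = 0+0+16+24+0+21+40 = 101.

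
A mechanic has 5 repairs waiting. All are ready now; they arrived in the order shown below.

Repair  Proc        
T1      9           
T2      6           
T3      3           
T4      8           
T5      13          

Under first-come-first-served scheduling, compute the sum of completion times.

107

FIFO (arrival order): T1 T2 T3 T4 T5.
T1: 0→9
T2: 9→15
T3: 15→18
T4: 18→26
T5: 26→39
Sum = 9+15+18+26+39 = 107.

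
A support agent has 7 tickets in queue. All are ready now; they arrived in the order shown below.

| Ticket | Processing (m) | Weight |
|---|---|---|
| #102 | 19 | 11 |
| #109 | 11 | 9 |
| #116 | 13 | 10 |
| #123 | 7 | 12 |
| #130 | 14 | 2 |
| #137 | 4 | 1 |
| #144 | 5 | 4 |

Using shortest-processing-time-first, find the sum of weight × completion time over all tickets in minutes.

SPT (increasing processing time): #137 #144 #123 #109 #116 #130 #102.
#137: finishes 4, weight 1, w·C = 4
#144: finishes 9, weight 4, w·C = 36
#123: finishes 16, weight 12, w·C = 192
#109: finishes 27, weight 9, w·C = 243
#116: finishes 40, weight 10, w·C = 400
#130: finishes 54, weight 2, w·C = 108
#102: finishes 73, weight 11, w·C = 803
Sum = 4+36+192+243+400+108+803 = 1786.

1786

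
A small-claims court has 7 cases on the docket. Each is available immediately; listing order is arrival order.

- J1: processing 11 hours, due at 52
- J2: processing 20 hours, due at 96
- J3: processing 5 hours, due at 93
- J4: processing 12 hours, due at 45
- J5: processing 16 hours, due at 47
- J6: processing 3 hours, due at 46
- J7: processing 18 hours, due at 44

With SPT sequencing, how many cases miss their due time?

1

SPT (increasing processing time): J6 J3 J1 J4 J5 J7 J2.
J6: 0→3, due 46, tardiness 0
J3: 3→8, due 93, tardiness 0
J1: 8→19, due 52, tardiness 0
J4: 19→31, due 45, tardiness 0
J5: 31→47, due 47, tardiness 0
J7: 47→65, due 44, tardiness 21
J2: 65→85, due 96, tardiness 0
Late cases: 1.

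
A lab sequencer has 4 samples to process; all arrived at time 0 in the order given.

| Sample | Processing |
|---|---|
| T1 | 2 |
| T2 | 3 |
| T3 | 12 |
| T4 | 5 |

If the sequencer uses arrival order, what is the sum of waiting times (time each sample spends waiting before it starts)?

24

FIFO (arrival order): T1 T2 T3 T4.
T1: waits 0, runs 0→2
T2: waits 2, runs 2→5
T3: waits 5, runs 5→17
T4: waits 17, runs 17→22
Sum = 0+2+5+17 = 24.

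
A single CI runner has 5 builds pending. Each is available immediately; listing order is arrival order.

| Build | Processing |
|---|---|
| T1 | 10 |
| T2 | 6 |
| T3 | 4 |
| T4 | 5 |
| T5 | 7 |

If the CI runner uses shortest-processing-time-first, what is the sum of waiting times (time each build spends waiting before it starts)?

50

SPT (increasing processing time): T3 T4 T2 T5 T1.
T3: waits 0, runs 0→4
T4: waits 4, runs 4→9
T2: waits 9, runs 9→15
T5: waits 15, runs 15→22
T1: waits 22, runs 22→32
Sum = 0+4+9+15+22 = 50.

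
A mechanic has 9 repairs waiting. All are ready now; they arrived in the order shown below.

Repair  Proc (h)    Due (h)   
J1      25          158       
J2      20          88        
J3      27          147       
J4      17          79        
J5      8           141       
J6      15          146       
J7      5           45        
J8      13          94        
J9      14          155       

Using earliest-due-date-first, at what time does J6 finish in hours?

78

EDD (increasing due date): J7 J4 J2 J8 J5 J6 J3 J9 J1.
J7: 0→5
J4: 5→22
J2: 22→42
J8: 42→55
J5: 55→63
J6: 63→78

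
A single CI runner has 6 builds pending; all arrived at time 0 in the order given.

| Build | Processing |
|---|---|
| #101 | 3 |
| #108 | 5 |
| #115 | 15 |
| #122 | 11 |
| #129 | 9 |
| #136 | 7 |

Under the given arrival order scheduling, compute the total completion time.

161

FIFO (arrival order): #101 #108 #115 #122 #129 #136.
#101: 0→3
#108: 3→8
#115: 8→23
#122: 23→34
#129: 34→43
#136: 43→50
Sum = 3+8+23+34+43+50 = 161.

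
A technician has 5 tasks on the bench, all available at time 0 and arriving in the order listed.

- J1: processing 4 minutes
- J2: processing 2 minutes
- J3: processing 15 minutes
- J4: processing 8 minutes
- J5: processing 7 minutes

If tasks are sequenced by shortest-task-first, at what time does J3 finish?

SPT (increasing processing time): J2 J1 J5 J4 J3.
J2: 0→2
J1: 2→6
J5: 6→13
J4: 13→21
J3: 21→36

36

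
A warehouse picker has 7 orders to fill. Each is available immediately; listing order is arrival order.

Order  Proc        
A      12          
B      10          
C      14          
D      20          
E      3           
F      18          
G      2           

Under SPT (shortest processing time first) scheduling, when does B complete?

15

SPT (increasing processing time): G E B A C F D.
G: 0→2
E: 2→5
B: 5→15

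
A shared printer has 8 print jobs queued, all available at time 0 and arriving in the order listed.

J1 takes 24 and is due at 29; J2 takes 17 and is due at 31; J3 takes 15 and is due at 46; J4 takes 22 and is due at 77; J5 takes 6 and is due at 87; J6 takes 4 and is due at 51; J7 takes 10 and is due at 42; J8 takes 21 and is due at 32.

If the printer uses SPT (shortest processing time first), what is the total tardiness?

SPT (increasing processing time): J6 J5 J7 J3 J2 J8 J4 J1.
J6: 0→4, due 51, tardiness 0
J5: 4→10, due 87, tardiness 0
J7: 10→20, due 42, tardiness 0
J3: 20→35, due 46, tardiness 0
J2: 35→52, due 31, tardiness 21
J8: 52→73, due 32, tardiness 41
J4: 73→95, due 77, tardiness 18
J1: 95→119, due 29, tardiness 90
Sum = 0+0+0+0+21+41+18+90 = 170.

170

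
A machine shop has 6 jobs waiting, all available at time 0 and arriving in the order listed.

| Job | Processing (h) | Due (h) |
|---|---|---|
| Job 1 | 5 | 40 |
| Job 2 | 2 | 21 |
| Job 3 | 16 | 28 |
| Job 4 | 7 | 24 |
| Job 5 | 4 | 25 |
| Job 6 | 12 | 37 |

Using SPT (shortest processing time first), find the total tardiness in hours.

18

SPT (increasing processing time): Job 2 Job 5 Job 1 Job 4 Job 6 Job 3.
Job 2: 0→2, due 21, tardiness 0
Job 5: 2→6, due 25, tardiness 0
Job 1: 6→11, due 40, tardiness 0
Job 4: 11→18, due 24, tardiness 0
Job 6: 18→30, due 37, tardiness 0
Job 3: 30→46, due 28, tardiness 18
Sum = 0+0+0+0+0+18 = 18.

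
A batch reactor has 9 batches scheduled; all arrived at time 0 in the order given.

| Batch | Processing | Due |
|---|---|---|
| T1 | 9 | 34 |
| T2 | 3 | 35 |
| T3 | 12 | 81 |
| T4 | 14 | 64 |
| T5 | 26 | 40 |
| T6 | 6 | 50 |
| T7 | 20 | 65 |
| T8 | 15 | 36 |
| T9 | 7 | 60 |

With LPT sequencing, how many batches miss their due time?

LPT (decreasing processing time): T5 T7 T8 T4 T3 T1 T9 T6 T2.
T5: 0→26, due 40, tardiness 0
T7: 26→46, due 65, tardiness 0
T8: 46→61, due 36, tardiness 25
T4: 61→75, due 64, tardiness 11
T3: 75→87, due 81, tardiness 6
T1: 87→96, due 34, tardiness 62
T9: 96→103, due 60, tardiness 43
T6: 103→109, due 50, tardiness 59
T2: 109→112, due 35, tardiness 77
Late batches: 7.

7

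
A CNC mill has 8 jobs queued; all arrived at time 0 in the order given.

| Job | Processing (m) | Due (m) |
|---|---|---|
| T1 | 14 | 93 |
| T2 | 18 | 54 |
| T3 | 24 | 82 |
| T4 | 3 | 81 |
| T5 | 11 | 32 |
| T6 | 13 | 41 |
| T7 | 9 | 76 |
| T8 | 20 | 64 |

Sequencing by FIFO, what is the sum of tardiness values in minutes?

144

FIFO (arrival order): T1 T2 T3 T4 T5 T6 T7 T8.
T1: 0→14, due 93, tardiness 0
T2: 14→32, due 54, tardiness 0
T3: 32→56, due 82, tardiness 0
T4: 56→59, due 81, tardiness 0
T5: 59→70, due 32, tardiness 38
T6: 70→83, due 41, tardiness 42
T7: 83→92, due 76, tardiness 16
T8: 92→112, due 64, tardiness 48
Sum = 0+0+0+0+38+42+16+48 = 144.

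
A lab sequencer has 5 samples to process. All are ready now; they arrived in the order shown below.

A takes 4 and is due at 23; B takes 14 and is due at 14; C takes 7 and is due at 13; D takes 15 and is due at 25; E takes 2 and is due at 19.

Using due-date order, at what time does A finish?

27

EDD (increasing due date): C B E A D.
C: 0→7
B: 7→21
E: 21→23
A: 23→27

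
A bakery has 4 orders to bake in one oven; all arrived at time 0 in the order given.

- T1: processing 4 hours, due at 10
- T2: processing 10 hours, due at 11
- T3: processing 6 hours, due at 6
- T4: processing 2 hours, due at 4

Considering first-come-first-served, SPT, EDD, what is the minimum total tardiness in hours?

FIFO (arrival order): T1 T2 T3 T4.
T1: 0→4, due 10, tardiness 0
T2: 4→14, due 11, tardiness 3
T3: 14→20, due 6, tardiness 14
T4: 20→22, due 4, tardiness 18
Sum = 0+3+14+18 = 35.
SPT (increasing processing time): T4 T1 T3 T2.
T4: 0→2, due 4, tardiness 0
T1: 2→6, due 10, tardiness 0
T3: 6→12, due 6, tardiness 6
T2: 12→22, due 11, tardiness 11
Sum = 0+0+6+11 = 17.
EDD (increasing due date): T4 T3 T1 T2.
T4: 0→2, due 4, tardiness 0
T3: 2→8, due 6, tardiness 2
T1: 8→12, due 10, tardiness 2
T2: 12→22, due 11, tardiness 11
Sum = 0+2+2+11 = 15.
FIFO 35, SPT 17, EDD 15 → minimum 15.

15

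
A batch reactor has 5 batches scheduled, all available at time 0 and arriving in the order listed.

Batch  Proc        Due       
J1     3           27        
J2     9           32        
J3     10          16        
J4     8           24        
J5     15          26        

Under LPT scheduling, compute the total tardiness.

LPT (decreasing processing time): J5 J3 J2 J4 J1.
J5: 0→15, due 26, tardiness 0
J3: 15→25, due 16, tardiness 9
J2: 25→34, due 32, tardiness 2
J4: 34→42, due 24, tardiness 18
J1: 42→45, due 27, tardiness 18
Sum = 0+9+2+18+18 = 47.

47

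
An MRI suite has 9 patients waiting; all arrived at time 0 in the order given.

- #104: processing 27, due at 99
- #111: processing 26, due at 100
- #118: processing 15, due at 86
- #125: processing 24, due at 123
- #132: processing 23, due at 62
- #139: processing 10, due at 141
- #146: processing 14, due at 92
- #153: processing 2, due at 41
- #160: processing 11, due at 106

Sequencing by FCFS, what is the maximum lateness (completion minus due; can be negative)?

FIFO (arrival order): #104 #111 #118 #125 #132 #139 #146 #153 #160.
#104: 0→27, due 99, lateness -72
#111: 27→53, due 100, lateness -47
#118: 53→68, due 86, lateness -18
#125: 68→92, due 123, lateness -31
#132: 92→115, due 62, lateness 53
#139: 115→125, due 141, lateness -16
#146: 125→139, due 92, lateness 47
#153: 139→141, due 41, lateness 100
#160: 141→152, due 106, lateness 46
Maximum = 100.

100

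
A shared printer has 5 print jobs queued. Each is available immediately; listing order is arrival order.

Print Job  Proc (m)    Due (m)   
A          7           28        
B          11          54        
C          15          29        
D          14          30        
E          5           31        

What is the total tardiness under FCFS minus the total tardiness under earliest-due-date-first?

26

FIFO (arrival order): A B C D E.
A: 0→7, due 28, tardiness 0
B: 7→18, due 54, tardiness 0
C: 18→33, due 29, tardiness 4
D: 33→47, due 30, tardiness 17
E: 47→52, due 31, tardiness 21
Sum = 0+0+4+17+21 = 42.
EDD (increasing due date): A C D E B.
A: 0→7, due 28, tardiness 0
C: 7→22, due 29, tardiness 0
D: 22→36, due 30, tardiness 6
E: 36→41, due 31, tardiness 10
B: 41→52, due 54, tardiness 0
Sum = 0+0+6+10+0 = 16.
Difference = 42 − 16 = 26.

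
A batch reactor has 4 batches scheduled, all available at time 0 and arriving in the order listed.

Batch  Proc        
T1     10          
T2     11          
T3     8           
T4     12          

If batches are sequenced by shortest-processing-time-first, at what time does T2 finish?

29

SPT (increasing processing time): T3 T1 T2 T4.
T3: 0→8
T1: 8→18
T2: 18→29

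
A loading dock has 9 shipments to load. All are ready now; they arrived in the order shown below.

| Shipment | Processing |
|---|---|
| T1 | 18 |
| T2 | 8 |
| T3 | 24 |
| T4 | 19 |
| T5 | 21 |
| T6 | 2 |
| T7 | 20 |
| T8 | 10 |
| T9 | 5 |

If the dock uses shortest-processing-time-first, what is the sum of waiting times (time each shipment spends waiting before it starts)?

SPT (increasing processing time): T6 T9 T2 T8 T1 T4 T7 T5 T3.
T6: waits 0, runs 0→2
T9: waits 2, runs 2→7
T2: waits 7, runs 7→15
T8: waits 15, runs 15→25
T1: waits 25, runs 25→43
T4: waits 43, runs 43→62
T7: waits 62, runs 62→82
T5: waits 82, runs 82→103
T3: waits 103, runs 103→127
Sum = 0+2+7+15+25+43+62+82+103 = 339.

339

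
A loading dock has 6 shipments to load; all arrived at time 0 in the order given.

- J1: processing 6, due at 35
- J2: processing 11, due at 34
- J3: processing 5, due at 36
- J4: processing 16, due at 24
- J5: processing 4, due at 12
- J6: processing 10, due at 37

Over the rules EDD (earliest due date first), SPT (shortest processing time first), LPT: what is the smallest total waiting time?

89

EDD (increasing due date): J5 J4 J2 J1 J3 J6.
J5: waits 0, runs 0→4
J4: waits 4, runs 4→20
J2: waits 20, runs 20→31
J1: waits 31, runs 31→37
J3: waits 37, runs 37→42
J6: waits 42, runs 42→52
Sum = 0+4+20+31+37+42 = 134.
SPT (increasing processing time): J5 J3 J1 J6 J2 J4.
J5: waits 0, runs 0→4
J3: waits 4, runs 4→9
J1: waits 9, runs 9→15
J6: waits 15, runs 15→25
J2: waits 25, runs 25→36
J4: waits 36, runs 36→52
Sum = 0+4+9+15+25+36 = 89.
LPT (decreasing processing time): J4 J2 J6 J1 J3 J5.
J4: waits 0, runs 0→16
J2: waits 16, runs 16→27
J6: waits 27, runs 27→37
J1: waits 37, runs 37→43
J3: waits 43, runs 43→48
J5: waits 48, runs 48→52
Sum = 0+16+27+37+43+48 = 171.
EDD 134, SPT 89, LPT 171 → minimum 89.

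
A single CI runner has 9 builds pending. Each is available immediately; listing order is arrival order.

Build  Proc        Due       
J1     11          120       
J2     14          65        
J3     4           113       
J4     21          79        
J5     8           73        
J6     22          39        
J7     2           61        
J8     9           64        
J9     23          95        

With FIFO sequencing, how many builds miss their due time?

4

FIFO (arrival order): J1 J2 J3 J4 J5 J6 J7 J8 J9.
J1: 0→11, due 120, tardiness 0
J2: 11→25, due 65, tardiness 0
J3: 25→29, due 113, tardiness 0
J4: 29→50, due 79, tardiness 0
J5: 50→58, due 73, tardiness 0
J6: 58→80, due 39, tardiness 41
J7: 80→82, due 61, tardiness 21
J8: 82→91, due 64, tardiness 27
J9: 91→114, due 95, tardiness 19
Late builds: 4.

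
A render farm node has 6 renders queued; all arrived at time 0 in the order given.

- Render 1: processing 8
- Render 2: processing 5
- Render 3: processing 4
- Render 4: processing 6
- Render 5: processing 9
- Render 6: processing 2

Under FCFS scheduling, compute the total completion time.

FIFO (arrival order): Render 1 Render 2 Render 3 Render 4 Render 5 Render 6.
Render 1: 0→8
Render 2: 8→13
Render 3: 13→17
Render 4: 17→23
Render 5: 23→32
Render 6: 32→34
Sum = 8+13+17+23+32+34 = 127.

127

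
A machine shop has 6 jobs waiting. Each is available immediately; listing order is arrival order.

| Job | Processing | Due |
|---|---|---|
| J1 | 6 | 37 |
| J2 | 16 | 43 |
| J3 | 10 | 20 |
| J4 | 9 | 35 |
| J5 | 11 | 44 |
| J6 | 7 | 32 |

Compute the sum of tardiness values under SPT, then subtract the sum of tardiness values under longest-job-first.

SPT (increasing processing time): J1 J6 J4 J3 J5 J2.
J1: 0→6, due 37, tardiness 0
J6: 6→13, due 32, tardiness 0
J4: 13→22, due 35, tardiness 0
J3: 22→32, due 20, tardiness 12
J5: 32→43, due 44, tardiness 0
J2: 43→59, due 43, tardiness 16
Sum = 0+0+0+12+0+16 = 28.
LPT (decreasing processing time): J2 J5 J3 J4 J6 J1.
J2: 0→16, due 43, tardiness 0
J5: 16→27, due 44, tardiness 0
J3: 27→37, due 20, tardiness 17
J4: 37→46, due 35, tardiness 11
J6: 46→53, due 32, tardiness 21
J1: 53→59, due 37, tardiness 22
Sum = 0+0+17+11+21+22 = 71.
Difference = 28 − 71 = -43.

-43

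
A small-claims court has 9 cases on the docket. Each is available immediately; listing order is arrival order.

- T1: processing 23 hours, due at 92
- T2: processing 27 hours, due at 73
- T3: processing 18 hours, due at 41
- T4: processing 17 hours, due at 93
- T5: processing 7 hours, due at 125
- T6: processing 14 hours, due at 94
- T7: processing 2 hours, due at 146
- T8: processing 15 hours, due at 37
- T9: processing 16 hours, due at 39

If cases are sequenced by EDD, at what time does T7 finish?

139

EDD (increasing due date): T8 T9 T3 T2 T1 T4 T6 T5 T7.
T8: 0→15
T9: 15→31
T3: 31→49
T2: 49→76
T1: 76→99
T4: 99→116
T6: 116→130
T5: 130→137
T7: 137→139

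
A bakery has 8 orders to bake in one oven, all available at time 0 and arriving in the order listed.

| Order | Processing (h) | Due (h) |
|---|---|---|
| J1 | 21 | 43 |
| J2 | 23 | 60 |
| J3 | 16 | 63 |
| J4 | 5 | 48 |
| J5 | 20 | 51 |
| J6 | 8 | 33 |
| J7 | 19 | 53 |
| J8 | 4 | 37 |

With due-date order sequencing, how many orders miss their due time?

4

EDD (increasing due date): J6 J8 J1 J4 J5 J7 J2 J3.
J6: 0→8, due 33, tardiness 0
J8: 8→12, due 37, tardiness 0
J1: 12→33, due 43, tardiness 0
J4: 33→38, due 48, tardiness 0
J5: 38→58, due 51, tardiness 7
J7: 58→77, due 53, tardiness 24
J2: 77→100, due 60, tardiness 40
J3: 100→116, due 63, tardiness 53
Late orders: 4.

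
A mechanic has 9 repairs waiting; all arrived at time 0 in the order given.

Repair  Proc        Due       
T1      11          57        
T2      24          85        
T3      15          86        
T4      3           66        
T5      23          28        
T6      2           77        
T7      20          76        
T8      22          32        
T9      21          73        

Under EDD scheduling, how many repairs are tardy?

EDD (increasing due date): T5 T8 T1 T4 T9 T7 T6 T2 T3.
T5: 0→23, due 28, tardiness 0
T8: 23→45, due 32, tardiness 13
T1: 45→56, due 57, tardiness 0
T4: 56→59, due 66, tardiness 0
T9: 59→80, due 73, tardiness 7
T7: 80→100, due 76, tardiness 24
T6: 100→102, due 77, tardiness 25
T2: 102→126, due 85, tardiness 41
T3: 126→141, due 86, tardiness 55
Late repairs: 6.

6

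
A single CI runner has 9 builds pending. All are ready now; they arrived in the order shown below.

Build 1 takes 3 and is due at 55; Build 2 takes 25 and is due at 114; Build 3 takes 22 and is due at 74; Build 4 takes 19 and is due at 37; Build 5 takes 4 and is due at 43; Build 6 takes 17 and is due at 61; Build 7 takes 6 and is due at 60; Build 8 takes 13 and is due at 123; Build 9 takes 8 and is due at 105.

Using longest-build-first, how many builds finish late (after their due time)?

5

LPT (decreasing processing time): Build 2 Build 3 Build 4 Build 6 Build 8 Build 9 Build 7 Build 5 Build 1.
Build 2: 0→25, due 114, tardiness 0
Build 3: 25→47, due 74, tardiness 0
Build 4: 47→66, due 37, tardiness 29
Build 6: 66→83, due 61, tardiness 22
Build 8: 83→96, due 123, tardiness 0
Build 9: 96→104, due 105, tardiness 0
Build 7: 104→110, due 60, tardiness 50
Build 5: 110→114, due 43, tardiness 71
Build 1: 114→117, due 55, tardiness 62
Late builds: 5.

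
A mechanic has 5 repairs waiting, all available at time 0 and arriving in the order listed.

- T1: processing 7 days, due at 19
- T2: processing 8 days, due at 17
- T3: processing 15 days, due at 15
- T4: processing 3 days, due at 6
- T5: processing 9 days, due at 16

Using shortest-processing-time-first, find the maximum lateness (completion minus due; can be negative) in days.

27

SPT (increasing processing time): T4 T1 T2 T5 T3.
T4: 0→3, due 6, lateness -3
T1: 3→10, due 19, lateness -9
T2: 10→18, due 17, lateness 1
T5: 18→27, due 16, lateness 11
T3: 27→42, due 15, lateness 27
Maximum = 27.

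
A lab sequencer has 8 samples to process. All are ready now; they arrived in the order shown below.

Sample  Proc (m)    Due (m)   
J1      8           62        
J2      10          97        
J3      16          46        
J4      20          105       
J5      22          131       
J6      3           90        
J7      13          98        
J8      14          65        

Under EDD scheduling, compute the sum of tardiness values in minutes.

EDD (increasing due date): J3 J1 J8 J6 J2 J7 J4 J5.
J3: 0→16, due 46, tardiness 0
J1: 16→24, due 62, tardiness 0
J8: 24→38, due 65, tardiness 0
J6: 38→41, due 90, tardiness 0
J2: 41→51, due 97, tardiness 0
J7: 51→64, due 98, tardiness 0
J4: 64→84, due 105, tardiness 0
J5: 84→106, due 131, tardiness 0
Sum = 0+0+0+0+0+0+0+0 = 0.

0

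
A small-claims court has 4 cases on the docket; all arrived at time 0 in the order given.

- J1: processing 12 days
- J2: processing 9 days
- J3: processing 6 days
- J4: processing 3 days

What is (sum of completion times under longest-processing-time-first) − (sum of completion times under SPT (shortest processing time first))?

30

LPT (decreasing processing time): J1 J2 J3 J4.
J1: 0→12
J2: 12→21
J3: 21→27
J4: 27→30
Sum = 12+21+27+30 = 90.
SPT (increasing processing time): J4 J3 J2 J1.
J4: 0→3
J3: 3→9
J2: 9→18
J1: 18→30
Sum = 3+9+18+30 = 60.
Difference = 90 − 60 = 30.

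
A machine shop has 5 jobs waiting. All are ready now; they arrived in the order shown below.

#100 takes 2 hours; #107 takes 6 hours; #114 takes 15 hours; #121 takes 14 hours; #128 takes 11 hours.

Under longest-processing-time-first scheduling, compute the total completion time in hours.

178

LPT (decreasing processing time): #114 #121 #128 #107 #100.
#114: 0→15
#121: 15→29
#128: 29→40
#107: 40→46
#100: 46→48
Sum = 15+29+40+46+48 = 178.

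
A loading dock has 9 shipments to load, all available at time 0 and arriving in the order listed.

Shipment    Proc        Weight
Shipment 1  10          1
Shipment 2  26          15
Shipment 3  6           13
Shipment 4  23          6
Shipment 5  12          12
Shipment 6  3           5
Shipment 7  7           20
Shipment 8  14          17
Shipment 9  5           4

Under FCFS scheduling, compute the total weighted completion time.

FIFO (arrival order): Shipment 1 Shipment 2 Shipment 3 Shipment 4 Shipment 5 Shipment 6 Shipment 7 Shipment 8 Shipment 9.
Shipment 1: finishes 10, weight 1, w·C = 10
Shipment 2: finishes 36, weight 15, w·C = 540
Shipment 3: finishes 42, weight 13, w·C = 546
Shipment 4: finishes 65, weight 6, w·C = 390
Shipment 5: finishes 77, weight 12, w·C = 924
Shipment 6: finishes 80, weight 5, w·C = 400
Shipment 7: finishes 87, weight 20, w·C = 1740
Shipment 8: finishes 101, weight 17, w·C = 1717
Shipment 9: finishes 106, weight 4, w·C = 424
Sum = 10+540+546+390+924+400+1740+1717+424 = 6691.

6691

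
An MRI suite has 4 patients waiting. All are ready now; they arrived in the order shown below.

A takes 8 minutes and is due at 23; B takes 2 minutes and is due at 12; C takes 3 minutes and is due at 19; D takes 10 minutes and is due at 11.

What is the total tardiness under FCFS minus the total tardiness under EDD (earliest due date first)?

FIFO (arrival order): A B C D.
A: 0→8, due 23, tardiness 0
B: 8→10, due 12, tardiness 0
C: 10→13, due 19, tardiness 0
D: 13→23, due 11, tardiness 12
Sum = 0+0+0+12 = 12.
EDD (increasing due date): D B C A.
D: 0→10, due 11, tardiness 0
B: 10→12, due 12, tardiness 0
C: 12→15, due 19, tardiness 0
A: 15→23, due 23, tardiness 0
Sum = 0+0+0+0 = 0.
Difference = 12 − 0 = 12.

12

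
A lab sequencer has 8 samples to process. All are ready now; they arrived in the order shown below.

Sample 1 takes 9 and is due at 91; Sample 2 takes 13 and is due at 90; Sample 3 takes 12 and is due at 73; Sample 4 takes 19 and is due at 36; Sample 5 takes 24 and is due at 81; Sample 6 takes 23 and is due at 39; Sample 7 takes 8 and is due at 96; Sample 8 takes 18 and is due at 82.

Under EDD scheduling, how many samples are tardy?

5

EDD (increasing due date): Sample 4 Sample 6 Sample 3 Sample 5 Sample 8 Sample 2 Sample 1 Sample 7.
Sample 4: 0→19, due 36, tardiness 0
Sample 6: 19→42, due 39, tardiness 3
Sample 3: 42→54, due 73, tardiness 0
Sample 5: 54→78, due 81, tardiness 0
Sample 8: 78→96, due 82, tardiness 14
Sample 2: 96→109, due 90, tardiness 19
Sample 1: 109→118, due 91, tardiness 27
Sample 7: 118→126, due 96, tardiness 30
Late samples: 5.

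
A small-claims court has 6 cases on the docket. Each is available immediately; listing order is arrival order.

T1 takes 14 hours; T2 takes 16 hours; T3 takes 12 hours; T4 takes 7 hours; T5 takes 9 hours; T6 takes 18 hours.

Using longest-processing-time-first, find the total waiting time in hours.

229

LPT (decreasing processing time): T6 T2 T1 T3 T5 T4.
T6: waits 0, runs 0→18
T2: waits 18, runs 18→34
T1: waits 34, runs 34→48
T3: waits 48, runs 48→60
T5: waits 60, runs 60→69
T4: waits 69, runs 69→76
Sum = 0+18+34+48+60+69 = 229.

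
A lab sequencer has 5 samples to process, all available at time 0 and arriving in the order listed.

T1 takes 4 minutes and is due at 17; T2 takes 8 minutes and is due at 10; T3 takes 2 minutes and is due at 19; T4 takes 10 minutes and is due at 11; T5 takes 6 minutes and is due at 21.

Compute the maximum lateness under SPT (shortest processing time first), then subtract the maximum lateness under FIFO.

6

SPT (increasing processing time): T3 T1 T5 T2 T4.
T3: 0→2, due 19, lateness -17
T1: 2→6, due 17, lateness -11
T5: 6→12, due 21, lateness -9
T2: 12→20, due 10, lateness 10
T4: 20→30, due 11, lateness 19
Maximum = 19.
FIFO (arrival order): T1 T2 T3 T4 T5.
T1: 0→4, due 17, lateness -13
T2: 4→12, due 10, lateness 2
T3: 12→14, due 19, lateness -5
T4: 14→24, due 11, lateness 13
T5: 24→30, due 21, lateness 9
Maximum = 13.
Difference = 19 − 13 = 6.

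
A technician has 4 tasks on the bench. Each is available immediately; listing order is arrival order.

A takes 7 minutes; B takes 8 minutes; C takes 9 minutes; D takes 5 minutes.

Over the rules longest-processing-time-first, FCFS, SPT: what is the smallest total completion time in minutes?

66

LPT (decreasing processing time): C B A D.
C: 0→9
B: 9→17
A: 17→24
D: 24→29
Sum = 9+17+24+29 = 79.
FIFO (arrival order): A B C D.
A: 0→7
B: 7→15
C: 15→24
D: 24→29
Sum = 7+15+24+29 = 75.
SPT (increasing processing time): D A B C.
D: 0→5
A: 5→12
B: 12→20
C: 20→29
Sum = 5+12+20+29 = 66.
LPT 79, FIFO 75, SPT 66 → minimum 66.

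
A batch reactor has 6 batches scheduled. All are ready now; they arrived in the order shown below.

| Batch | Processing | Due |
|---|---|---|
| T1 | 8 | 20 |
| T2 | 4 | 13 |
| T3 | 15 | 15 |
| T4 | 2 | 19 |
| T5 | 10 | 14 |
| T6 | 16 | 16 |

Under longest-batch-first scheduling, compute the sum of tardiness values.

LPT (decreasing processing time): T6 T3 T5 T1 T2 T4.
T6: 0→16, due 16, tardiness 0
T3: 16→31, due 15, tardiness 16
T5: 31→41, due 14, tardiness 27
T1: 41→49, due 20, tardiness 29
T2: 49→53, due 13, tardiness 40
T4: 53→55, due 19, tardiness 36
Sum = 0+16+27+29+40+36 = 148.

148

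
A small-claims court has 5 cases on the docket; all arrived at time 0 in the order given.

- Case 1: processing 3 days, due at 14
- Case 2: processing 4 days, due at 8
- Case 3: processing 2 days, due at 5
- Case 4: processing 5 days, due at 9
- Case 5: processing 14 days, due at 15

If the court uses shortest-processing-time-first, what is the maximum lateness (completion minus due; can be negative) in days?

13

SPT (increasing processing time): Case 3 Case 1 Case 2 Case 4 Case 5.
Case 3: 0→2, due 5, lateness -3
Case 1: 2→5, due 14, lateness -9
Case 2: 5→9, due 8, lateness 1
Case 4: 9→14, due 9, lateness 5
Case 5: 14→28, due 15, lateness 13
Maximum = 13.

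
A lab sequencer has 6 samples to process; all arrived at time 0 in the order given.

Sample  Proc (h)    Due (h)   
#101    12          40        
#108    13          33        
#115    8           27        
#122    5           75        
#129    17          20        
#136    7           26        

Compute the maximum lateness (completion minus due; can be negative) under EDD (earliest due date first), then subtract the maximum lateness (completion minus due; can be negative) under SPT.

EDD (increasing due date): #129 #136 #115 #108 #101 #122.
#129: 0→17, due 20, lateness -3
#136: 17→24, due 26, lateness -2
#115: 24→32, due 27, lateness 5
#108: 32→45, due 33, lateness 12
#101: 45→57, due 40, lateness 17
#122: 57→62, due 75, lateness -13
Maximum = 17.
SPT (increasing processing time): #122 #136 #115 #101 #108 #129.
#122: 0→5, due 75, lateness -70
#136: 5→12, due 26, lateness -14
#115: 12→20, due 27, lateness -7
#101: 20→32, due 40, lateness -8
#108: 32→45, due 33, lateness 12
#129: 45→62, due 20, lateness 42
Maximum = 42.
Difference = 17 − 42 = -25.

-25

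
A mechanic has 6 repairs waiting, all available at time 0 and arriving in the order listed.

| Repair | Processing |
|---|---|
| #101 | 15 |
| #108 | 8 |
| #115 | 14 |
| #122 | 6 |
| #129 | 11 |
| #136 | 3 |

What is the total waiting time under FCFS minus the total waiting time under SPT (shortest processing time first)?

73

FIFO (arrival order): #101 #108 #115 #122 #129 #136.
#101: waits 0, runs 0→15
#108: waits 15, runs 15→23
#115: waits 23, runs 23→37
#122: waits 37, runs 37→43
#129: waits 43, runs 43→54
#136: waits 54, runs 54→57
Sum = 0+15+23+37+43+54 = 172.
SPT (increasing processing time): #136 #122 #108 #129 #115 #101.
#136: waits 0, runs 0→3
#122: waits 3, runs 3→9
#108: waits 9, runs 9→17
#129: waits 17, runs 17→28
#115: waits 28, runs 28→42
#101: waits 42, runs 42→57
Sum = 0+3+9+17+28+42 = 99.
Difference = 172 − 99 = 73.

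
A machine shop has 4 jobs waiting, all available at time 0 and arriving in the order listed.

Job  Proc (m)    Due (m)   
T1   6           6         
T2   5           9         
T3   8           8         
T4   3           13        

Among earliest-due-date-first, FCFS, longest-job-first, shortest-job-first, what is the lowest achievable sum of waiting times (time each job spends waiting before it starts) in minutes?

EDD (increasing due date): T1 T3 T2 T4.
T1: waits 0, runs 0→6
T3: waits 6, runs 6→14
T2: waits 14, runs 14→19
T4: waits 19, runs 19→22
Sum = 0+6+14+19 = 39.
FIFO (arrival order): T1 T2 T3 T4.
T1: waits 0, runs 0→6
T2: waits 6, runs 6→11
T3: waits 11, runs 11→19
T4: waits 19, runs 19→22
Sum = 0+6+11+19 = 36.
LPT (decreasing processing time): T3 T1 T2 T4.
T3: waits 0, runs 0→8
T1: waits 8, runs 8→14
T2: waits 14, runs 14→19
T4: waits 19, runs 19→22
Sum = 0+8+14+19 = 41.
SPT (increasing processing time): T4 T2 T1 T3.
T4: waits 0, runs 0→3
T2: waits 3, runs 3→8
T1: waits 8, runs 8→14
T3: waits 14, runs 14→22
Sum = 0+3+8+14 = 25.
EDD 39, FIFO 36, LPT 41, SPT 25 → minimum 25.

25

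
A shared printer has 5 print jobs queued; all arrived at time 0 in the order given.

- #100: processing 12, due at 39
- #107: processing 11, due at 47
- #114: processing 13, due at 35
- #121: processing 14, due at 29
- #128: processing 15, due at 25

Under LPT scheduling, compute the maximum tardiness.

LPT (decreasing processing time): #128 #121 #114 #100 #107.
#128: 0→15, due 25, tardiness 0
#121: 15→29, due 29, tardiness 0
#114: 29→42, due 35, tardiness 7
#100: 42→54, due 39, tardiness 15
#107: 54→65, due 47, tardiness 18
Maximum = 18.

18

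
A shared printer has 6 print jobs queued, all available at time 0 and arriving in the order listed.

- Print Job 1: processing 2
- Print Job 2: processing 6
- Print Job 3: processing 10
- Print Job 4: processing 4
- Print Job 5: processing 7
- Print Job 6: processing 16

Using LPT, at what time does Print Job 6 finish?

16

LPT (decreasing processing time): Print Job 6 Print Job 3 Print Job 5 Print Job 2 Print Job 4 Print Job 1.
Print Job 6: 0→16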